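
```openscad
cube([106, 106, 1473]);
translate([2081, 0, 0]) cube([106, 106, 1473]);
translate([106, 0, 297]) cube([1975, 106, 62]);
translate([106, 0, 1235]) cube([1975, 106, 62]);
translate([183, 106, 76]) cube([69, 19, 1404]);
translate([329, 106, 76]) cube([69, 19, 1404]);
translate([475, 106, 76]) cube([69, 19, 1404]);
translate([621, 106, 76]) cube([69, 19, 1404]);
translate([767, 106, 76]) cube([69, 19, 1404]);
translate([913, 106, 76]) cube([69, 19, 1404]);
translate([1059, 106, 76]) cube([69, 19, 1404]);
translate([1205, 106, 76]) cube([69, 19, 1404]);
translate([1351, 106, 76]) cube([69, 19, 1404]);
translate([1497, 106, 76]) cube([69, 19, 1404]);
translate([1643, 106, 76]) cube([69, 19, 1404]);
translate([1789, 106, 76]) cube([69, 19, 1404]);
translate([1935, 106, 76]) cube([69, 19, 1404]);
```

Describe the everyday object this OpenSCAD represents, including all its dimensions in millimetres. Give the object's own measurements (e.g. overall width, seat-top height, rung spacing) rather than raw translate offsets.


A fence section. Two 106×106 mm posts, 1473 mm tall, stand on the floor with a clear span of 1975 mm between their inner faces. Two horizontal rails of 106×62 mm section span the gap between the posts with their undersides at z = 297 mm and z = 1235 mm, flush with the posts' −y face. 13 pickets, each 69 mm wide, 19 mm thick and 1404 mm tall, are fixed to the +y face of the rails with their bottoms at z = 76 mm, spaced across the span with a 77 mm gap after the −x post and between neighbouring pickets and before the +x post.


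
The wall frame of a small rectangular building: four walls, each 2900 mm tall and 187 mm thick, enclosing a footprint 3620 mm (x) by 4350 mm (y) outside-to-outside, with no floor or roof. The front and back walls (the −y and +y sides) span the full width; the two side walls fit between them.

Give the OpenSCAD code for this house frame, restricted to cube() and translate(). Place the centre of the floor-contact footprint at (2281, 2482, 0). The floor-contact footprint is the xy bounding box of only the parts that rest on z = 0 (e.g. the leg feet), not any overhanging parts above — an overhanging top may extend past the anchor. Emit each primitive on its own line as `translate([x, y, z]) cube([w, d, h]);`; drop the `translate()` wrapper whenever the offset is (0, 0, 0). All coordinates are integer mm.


translate([471, 307, 0]) cube([3620, 187, 2900]);
translate([471, 4470, 0]) cube([3620, 187, 2900]);
translate([471, 494, 0]) cube([187, 3976, 2900]);
translate([3904, 494, 0]) cube([187, 3976, 2900]);


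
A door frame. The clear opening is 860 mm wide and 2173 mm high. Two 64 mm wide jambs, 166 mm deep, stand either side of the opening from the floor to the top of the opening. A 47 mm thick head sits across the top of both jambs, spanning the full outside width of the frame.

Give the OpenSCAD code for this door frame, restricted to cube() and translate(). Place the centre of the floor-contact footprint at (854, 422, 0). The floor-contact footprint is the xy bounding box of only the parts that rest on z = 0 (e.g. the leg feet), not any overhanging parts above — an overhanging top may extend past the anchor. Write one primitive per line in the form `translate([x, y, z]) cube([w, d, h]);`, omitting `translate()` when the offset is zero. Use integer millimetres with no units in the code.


translate([360, 339, 0]) cube([64, 166, 2173]);
translate([1284, 339, 0]) cube([64, 166, 2173]);
translate([360, 339, 2173]) cube([988, 166, 47]);


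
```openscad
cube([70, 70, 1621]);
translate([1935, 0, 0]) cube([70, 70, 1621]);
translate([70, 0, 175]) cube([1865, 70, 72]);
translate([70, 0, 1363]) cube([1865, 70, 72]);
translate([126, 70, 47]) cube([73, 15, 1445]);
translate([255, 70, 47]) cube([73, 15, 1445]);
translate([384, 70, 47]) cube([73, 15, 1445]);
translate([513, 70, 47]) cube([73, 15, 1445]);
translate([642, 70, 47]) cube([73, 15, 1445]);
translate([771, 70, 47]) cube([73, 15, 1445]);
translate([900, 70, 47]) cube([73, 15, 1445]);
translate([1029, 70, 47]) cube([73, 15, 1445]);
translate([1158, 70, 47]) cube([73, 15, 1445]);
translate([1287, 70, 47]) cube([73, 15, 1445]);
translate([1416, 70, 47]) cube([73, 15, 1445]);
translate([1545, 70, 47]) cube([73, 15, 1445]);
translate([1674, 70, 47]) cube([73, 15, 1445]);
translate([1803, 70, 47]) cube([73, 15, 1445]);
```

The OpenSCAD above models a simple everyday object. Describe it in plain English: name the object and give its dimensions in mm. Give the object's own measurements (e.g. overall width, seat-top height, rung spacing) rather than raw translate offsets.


A fence section. Two 70×70 mm posts, 1621 mm tall, stand on the floor with a clear span of 1865 mm between their inner faces. Two horizontal rails of 70×72 mm section span the gap between the posts with their undersides at z = 175 mm and z = 1363 mm, flush with the posts' −y face. 14 pickets, each 73 mm wide, 15 mm thick and 1445 mm tall, are fixed to the +y face of the rails with their bottoms at z = 47 mm, spaced across the span with a 56 mm gap after the −x post and between neighbouring pickets, with 59 mm left before the +x post.


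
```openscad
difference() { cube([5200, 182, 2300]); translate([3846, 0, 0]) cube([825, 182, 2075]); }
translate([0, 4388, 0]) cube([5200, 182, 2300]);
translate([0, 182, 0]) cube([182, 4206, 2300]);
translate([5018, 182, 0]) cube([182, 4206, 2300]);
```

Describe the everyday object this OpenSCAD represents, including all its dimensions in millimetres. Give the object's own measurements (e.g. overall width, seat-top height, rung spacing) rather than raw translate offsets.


A single room: four walls, each 2300 mm tall and 182 mm thick, enclosing an outside footprint 5200×4570 mm (x × y), no floor or roof. The front and back walls (−y and +y sides) run the full x-width; the side walls fit between their inner faces. A door opening 825 mm wide and 2075 mm tall is cut through the front wall from the floor up, its −x edge 3846 mm from the wall's −x end.


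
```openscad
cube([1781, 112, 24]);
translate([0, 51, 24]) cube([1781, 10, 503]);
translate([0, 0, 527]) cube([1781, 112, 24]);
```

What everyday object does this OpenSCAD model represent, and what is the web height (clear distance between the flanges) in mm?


An I-beam. The web height is 503 mm.

Two wide flanges with a thin centred web — an I-beam. Overall 551 mm minus two 24 mm flanges gives a web of 551 − 2·24 = 503 mm.


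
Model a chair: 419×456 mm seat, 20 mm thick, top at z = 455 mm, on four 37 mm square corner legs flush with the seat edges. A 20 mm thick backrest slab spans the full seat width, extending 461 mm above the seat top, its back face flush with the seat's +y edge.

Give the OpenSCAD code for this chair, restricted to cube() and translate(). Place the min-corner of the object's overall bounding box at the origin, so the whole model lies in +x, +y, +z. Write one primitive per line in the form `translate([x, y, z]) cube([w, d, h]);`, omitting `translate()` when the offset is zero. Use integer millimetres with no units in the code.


translate([0, 0, 435]) cube([419, 456, 20]);
cube([37, 37, 435]);
translate([382, 0, 0]) cube([37, 37, 435]);
translate([0, 419, 0]) cube([37, 37, 435]);
translate([382, 419, 0]) cube([37, 37, 435]);
translate([0, 436, 455]) cube([419, 20, 461]);


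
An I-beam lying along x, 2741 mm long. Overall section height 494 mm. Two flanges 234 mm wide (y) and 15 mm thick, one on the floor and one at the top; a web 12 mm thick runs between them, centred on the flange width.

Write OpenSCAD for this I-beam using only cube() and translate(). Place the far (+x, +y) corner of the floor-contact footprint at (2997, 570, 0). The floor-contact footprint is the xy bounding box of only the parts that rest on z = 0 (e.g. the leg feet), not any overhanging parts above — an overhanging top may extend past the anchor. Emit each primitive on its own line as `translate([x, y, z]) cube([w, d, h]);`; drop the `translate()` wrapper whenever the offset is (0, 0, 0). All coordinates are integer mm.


translate([256, 336, 0]) cube([2741, 234, 15]);
translate([256, 447, 15]) cube([2741, 12, 464]);
translate([256, 336, 479]) cube([2741, 234, 15]);


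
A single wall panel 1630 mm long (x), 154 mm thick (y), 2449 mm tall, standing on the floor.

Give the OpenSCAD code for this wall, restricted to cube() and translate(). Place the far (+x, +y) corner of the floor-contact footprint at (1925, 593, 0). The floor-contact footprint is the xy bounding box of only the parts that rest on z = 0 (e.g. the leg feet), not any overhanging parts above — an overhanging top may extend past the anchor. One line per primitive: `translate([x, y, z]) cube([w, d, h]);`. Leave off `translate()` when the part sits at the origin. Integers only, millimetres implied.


translate([295, 439, 0]) cube([1630, 154, 2449]);


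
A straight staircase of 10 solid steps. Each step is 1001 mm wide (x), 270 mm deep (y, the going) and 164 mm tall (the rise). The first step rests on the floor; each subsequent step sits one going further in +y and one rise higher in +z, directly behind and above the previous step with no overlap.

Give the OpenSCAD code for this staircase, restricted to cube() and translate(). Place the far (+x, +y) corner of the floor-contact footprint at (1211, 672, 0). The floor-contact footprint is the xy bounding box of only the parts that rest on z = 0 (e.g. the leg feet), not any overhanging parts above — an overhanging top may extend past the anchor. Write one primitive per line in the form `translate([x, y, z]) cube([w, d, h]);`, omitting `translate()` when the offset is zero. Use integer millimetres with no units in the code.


translate([210, 402, 0]) cube([1001, 270, 164]);
translate([210, 672, 164]) cube([1001, 270, 164]);
translate([210, 942, 328]) cube([1001, 270, 164]);
translate([210, 1212, 492]) cube([1001, 270, 164]);
translate([210, 1482, 656]) cube([1001, 270, 164]);
translate([210, 1752, 820]) cube([1001, 270, 164]);
translate([210, 2022, 984]) cube([1001, 270, 164]);
translate([210, 2292, 1148]) cube([1001, 270, 164]);
translate([210, 2562, 1312]) cube([1001, 270, 164]);
translate([210, 2832, 1476]) cube([1001, 270, 164]);


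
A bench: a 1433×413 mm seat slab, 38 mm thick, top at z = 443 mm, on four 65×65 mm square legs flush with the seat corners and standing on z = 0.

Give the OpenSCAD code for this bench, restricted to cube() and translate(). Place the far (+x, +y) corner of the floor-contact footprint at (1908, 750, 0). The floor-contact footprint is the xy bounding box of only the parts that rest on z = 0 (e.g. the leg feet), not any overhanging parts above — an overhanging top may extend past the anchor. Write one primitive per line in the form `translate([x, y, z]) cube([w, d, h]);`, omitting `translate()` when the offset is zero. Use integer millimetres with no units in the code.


translate([475, 337, 405]) cube([1433, 413, 38]);
translate([475, 337, 0]) cube([65, 65, 405]);
translate([475, 685, 0]) cube([65, 65, 405]);
translate([1843, 337, 0]) cube([65, 65, 405]);
translate([1843, 685, 0]) cube([65, 65, 405]);


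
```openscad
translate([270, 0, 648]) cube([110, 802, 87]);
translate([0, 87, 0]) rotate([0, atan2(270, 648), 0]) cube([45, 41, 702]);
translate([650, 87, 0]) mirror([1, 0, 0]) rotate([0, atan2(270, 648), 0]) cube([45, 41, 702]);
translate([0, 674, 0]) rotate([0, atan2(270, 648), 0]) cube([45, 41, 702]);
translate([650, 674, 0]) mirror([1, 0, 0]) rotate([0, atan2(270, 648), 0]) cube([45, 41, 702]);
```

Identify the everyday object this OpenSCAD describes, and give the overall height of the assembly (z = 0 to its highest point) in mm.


A sawhorse. The overall height is 735 mm.

A beam across two mirrored pairs of raked legs — a sawhorse. The beam's underside is at z = 648 (matching the legs' vertical rise in atan2(270, 648)) and the beam is 87 mm tall, so its top is at 648 + 87 = 735 mm. The raked legs top out at the beam's underside, so that is the highest point.


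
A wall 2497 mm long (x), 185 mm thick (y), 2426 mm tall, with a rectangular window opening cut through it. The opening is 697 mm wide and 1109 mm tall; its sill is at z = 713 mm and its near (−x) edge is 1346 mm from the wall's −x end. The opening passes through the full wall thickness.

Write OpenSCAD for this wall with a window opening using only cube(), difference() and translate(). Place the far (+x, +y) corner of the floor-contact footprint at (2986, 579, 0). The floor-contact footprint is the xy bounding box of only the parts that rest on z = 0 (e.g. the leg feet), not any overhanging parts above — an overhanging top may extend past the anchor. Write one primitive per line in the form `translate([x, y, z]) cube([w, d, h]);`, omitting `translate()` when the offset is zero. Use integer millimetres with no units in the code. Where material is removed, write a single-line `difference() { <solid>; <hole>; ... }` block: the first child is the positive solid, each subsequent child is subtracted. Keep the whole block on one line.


difference() { translate([489, 394, 0]) cube([2497, 185, 2426]); translate([1835, 394, 713]) cube([697, 185, 1109]); }


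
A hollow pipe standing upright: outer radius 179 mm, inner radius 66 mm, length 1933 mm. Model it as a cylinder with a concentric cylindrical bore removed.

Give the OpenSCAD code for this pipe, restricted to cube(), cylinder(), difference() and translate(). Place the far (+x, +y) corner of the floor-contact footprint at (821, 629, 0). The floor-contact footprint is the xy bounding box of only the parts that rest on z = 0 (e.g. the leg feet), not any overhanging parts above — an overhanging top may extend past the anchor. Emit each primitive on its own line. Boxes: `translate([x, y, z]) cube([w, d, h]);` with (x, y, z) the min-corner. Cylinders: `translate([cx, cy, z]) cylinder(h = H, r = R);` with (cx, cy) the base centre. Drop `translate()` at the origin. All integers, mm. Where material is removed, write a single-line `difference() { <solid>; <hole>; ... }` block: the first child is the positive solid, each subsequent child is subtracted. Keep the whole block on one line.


difference() { translate([642, 450, 0]) cylinder(h = 1933, r = 179); translate([642, 450, 0]) cylinder(h = 1933, r = 66); }


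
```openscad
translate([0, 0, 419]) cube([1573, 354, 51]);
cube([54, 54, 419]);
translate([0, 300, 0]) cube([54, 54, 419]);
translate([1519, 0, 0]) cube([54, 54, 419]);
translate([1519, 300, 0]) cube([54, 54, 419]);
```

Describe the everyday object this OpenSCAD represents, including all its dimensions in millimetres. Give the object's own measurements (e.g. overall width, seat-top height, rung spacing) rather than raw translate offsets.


A long wooden bench with a 1573 mm (x) × 354 mm (y) seat, 51 mm thick, its top surface 470 mm above the floor. Four 54 mm square legs at the seat corners, flush with the edges, run from z = 0 to the seat underside.


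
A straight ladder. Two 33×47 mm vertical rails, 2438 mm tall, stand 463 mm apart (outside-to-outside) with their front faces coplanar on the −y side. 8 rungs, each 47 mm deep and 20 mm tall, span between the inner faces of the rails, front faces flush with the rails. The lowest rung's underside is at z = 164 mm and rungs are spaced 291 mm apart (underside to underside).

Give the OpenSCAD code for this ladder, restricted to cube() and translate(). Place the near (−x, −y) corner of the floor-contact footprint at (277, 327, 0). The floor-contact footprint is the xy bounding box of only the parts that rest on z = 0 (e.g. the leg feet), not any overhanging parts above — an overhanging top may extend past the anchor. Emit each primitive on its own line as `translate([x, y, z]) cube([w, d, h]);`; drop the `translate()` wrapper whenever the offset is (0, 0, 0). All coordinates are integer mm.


// rung span = 463 - 2*33 = 397
// rung[k] z = 164 + k*291
translate([277, 327, 0]) cube([33, 47, 2438]);
translate([707, 327, 0]) cube([33, 47, 2438]);
translate([310, 327, 164]) cube([397, 47, 20]);
translate([310, 327, 455]) cube([397, 47, 20]);
translate([310, 327, 746]) cube([397, 47, 20]);
translate([310, 327, 1037]) cube([397, 47, 20]);
translate([310, 327, 1328]) cube([397, 47, 20]);
translate([310, 327, 1619]) cube([397, 47, 20]);
translate([310, 327, 1910]) cube([397, 47, 20]);
translate([310, 327, 2201]) cube([397, 47, 20]);


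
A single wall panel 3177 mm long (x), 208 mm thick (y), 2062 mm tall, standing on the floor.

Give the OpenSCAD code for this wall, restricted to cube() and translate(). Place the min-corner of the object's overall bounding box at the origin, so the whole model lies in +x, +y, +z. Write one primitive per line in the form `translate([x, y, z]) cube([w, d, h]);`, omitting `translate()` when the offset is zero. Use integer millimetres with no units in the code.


cube([3177, 208, 2062]);


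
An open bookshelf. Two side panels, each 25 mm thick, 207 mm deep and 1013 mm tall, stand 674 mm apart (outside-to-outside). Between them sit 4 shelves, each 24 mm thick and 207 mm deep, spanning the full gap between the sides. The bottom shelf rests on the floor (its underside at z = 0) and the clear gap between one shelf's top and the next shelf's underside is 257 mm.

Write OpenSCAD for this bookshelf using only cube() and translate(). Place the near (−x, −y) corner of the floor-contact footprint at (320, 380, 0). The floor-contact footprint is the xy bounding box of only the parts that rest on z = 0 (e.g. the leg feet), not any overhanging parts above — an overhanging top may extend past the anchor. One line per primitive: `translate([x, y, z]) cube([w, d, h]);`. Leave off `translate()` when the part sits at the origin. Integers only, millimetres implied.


translate([320, 380, 0]) cube([25, 207, 1013]);
translate([969, 380, 0]) cube([25, 207, 1013]);
translate([345, 380, 0]) cube([624, 207, 24]);
translate([345, 380, 281]) cube([624, 207, 24]);
translate([345, 380, 562]) cube([624, 207, 24]);
translate([345, 380, 843]) cube([624, 207, 24]);


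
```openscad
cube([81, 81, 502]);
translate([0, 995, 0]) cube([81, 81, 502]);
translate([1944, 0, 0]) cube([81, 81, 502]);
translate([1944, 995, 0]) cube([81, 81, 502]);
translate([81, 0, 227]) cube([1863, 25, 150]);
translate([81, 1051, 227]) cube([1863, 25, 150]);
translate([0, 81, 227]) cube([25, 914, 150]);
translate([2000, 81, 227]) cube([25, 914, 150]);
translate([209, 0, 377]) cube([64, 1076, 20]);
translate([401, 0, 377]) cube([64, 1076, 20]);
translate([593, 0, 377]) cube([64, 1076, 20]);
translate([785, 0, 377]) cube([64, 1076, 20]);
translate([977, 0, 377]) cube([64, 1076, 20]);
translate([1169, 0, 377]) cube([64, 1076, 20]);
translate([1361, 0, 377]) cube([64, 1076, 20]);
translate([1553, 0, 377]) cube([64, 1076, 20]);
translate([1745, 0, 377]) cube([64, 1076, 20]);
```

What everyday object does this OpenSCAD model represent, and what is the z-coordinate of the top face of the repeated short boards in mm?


A bed frame. The slat-top height is 397 mm.

Four posts, four rails, and a row of slats — a bed frame. Slats sit on the rails at z = 227 + 150 = 377; with slat thickness 20, the top is 397 mm.


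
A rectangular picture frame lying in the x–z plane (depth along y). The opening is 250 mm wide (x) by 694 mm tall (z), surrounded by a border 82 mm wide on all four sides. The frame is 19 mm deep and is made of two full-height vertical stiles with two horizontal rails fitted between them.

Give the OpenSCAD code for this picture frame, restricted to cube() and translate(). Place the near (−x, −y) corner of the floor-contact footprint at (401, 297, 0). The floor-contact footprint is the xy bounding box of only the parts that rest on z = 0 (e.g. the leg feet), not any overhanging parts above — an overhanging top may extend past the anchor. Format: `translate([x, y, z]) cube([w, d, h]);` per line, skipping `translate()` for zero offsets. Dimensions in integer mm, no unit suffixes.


translate([401, 297, 0]) cube([82, 19, 858]);
translate([733, 297, 0]) cube([82, 19, 858]);
translate([483, 297, 0]) cube([250, 19, 82]);
translate([483, 297, 776]) cube([250, 19, 82]);


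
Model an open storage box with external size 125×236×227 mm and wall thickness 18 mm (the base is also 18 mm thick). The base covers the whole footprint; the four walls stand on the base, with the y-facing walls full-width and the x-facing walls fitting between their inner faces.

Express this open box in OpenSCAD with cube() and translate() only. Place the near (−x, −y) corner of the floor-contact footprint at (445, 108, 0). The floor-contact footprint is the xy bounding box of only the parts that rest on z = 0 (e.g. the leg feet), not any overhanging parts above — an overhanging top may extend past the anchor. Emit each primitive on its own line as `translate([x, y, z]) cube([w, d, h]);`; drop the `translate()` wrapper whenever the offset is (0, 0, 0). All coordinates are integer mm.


translate([445, 108, 0]) cube([125, 236, 18]);
translate([445, 108, 18]) cube([125, 18, 209]);
translate([445, 326, 18]) cube([125, 18, 209]);
translate([445, 126, 18]) cube([18, 200, 209]);
translate([552, 126, 18]) cube([18, 200, 209]);


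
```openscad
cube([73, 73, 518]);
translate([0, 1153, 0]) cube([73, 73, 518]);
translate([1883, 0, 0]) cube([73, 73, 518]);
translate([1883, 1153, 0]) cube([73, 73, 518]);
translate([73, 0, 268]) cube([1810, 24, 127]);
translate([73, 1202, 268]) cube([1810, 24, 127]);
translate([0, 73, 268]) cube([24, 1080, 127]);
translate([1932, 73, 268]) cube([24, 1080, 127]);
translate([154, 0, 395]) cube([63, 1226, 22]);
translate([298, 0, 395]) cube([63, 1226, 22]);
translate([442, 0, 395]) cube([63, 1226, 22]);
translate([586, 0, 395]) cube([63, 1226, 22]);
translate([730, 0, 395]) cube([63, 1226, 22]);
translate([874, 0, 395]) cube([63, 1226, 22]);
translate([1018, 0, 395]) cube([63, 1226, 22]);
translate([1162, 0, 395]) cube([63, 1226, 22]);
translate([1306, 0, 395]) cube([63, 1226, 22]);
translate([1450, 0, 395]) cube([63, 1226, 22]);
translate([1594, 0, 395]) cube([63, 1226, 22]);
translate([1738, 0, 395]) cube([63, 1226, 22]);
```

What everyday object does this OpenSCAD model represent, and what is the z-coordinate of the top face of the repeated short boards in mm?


A bed frame. The slat-top height is 417 mm.

Four posts, four rails, and a row of slats — a bed frame. Slats sit on the rails at z = 268 + 127 = 395; with slat thickness 22, the top is 417 mm.


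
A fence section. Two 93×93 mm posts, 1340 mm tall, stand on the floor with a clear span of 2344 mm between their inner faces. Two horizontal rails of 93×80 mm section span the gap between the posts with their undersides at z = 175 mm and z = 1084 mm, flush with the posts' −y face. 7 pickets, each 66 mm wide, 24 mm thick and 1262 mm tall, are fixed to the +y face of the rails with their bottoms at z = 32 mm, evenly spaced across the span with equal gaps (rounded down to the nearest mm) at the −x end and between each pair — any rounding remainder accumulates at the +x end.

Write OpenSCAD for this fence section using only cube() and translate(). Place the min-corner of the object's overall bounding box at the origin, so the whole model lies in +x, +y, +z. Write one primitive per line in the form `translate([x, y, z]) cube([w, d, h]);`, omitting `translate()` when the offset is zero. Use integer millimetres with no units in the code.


cube([93, 93, 1340]);
translate([2437, 0, 0]) cube([93, 93, 1340]);
translate([93, 0, 175]) cube([2344, 93, 80]);
translate([93, 0, 1084]) cube([2344, 93, 80]);
translate([328, 93, 32]) cube([66, 24, 1262]);
translate([629, 93, 32]) cube([66, 24, 1262]);
translate([930, 93, 32]) cube([66, 24, 1262]);
translate([1231, 93, 32]) cube([66, 24, 1262]);
translate([1532, 93, 32]) cube([66, 24, 1262]);
translate([1833, 93, 32]) cube([66, 24, 1262]);
translate([2134, 93, 32]) cube([66, 24, 1262]);


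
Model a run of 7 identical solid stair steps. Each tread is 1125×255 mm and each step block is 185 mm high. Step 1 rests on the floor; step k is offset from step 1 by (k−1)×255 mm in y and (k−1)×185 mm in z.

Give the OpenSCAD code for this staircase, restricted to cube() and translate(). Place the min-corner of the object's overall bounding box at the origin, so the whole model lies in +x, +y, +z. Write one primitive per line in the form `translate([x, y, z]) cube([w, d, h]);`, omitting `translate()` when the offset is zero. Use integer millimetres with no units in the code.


cube([1125, 255, 185]);
translate([0, 255, 185]) cube([1125, 255, 185]);
translate([0, 510, 370]) cube([1125, 255, 185]);
translate([0, 765, 555]) cube([1125, 255, 185]);
translate([0, 1020, 740]) cube([1125, 255, 185]);
translate([0, 1275, 925]) cube([1125, 255, 185]);
translate([0, 1530, 1110]) cube([1125, 255, 185]);


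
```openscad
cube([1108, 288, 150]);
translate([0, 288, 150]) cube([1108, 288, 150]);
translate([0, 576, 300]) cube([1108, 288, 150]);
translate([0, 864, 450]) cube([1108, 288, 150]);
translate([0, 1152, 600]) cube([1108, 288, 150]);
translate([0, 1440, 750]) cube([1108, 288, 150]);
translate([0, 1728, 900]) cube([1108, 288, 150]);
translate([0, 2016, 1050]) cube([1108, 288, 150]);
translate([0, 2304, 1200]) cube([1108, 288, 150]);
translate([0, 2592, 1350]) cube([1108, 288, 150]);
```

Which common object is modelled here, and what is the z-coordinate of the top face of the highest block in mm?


A staircase. The total rise is 1500 mm.

10 identical blocks, each offset up and back from the previous — a staircase. Each step is 150 mm tall and there are 10 of them, so the total rise is 10 × 150 = 1500 mm.


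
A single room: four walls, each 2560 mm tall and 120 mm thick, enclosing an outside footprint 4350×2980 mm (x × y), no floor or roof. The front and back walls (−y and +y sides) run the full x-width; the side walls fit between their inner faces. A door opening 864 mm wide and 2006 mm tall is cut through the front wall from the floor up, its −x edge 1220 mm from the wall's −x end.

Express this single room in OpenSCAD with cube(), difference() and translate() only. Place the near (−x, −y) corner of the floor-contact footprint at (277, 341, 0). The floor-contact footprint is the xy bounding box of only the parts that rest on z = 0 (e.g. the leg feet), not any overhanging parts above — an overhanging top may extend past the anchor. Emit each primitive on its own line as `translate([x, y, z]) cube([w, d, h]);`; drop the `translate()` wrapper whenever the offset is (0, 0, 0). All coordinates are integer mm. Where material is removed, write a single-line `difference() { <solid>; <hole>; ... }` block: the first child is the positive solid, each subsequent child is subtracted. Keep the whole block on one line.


difference() { translate([277, 341, 0]) cube([4350, 120, 2560]); translate([1497, 341, 0]) cube([864, 120, 2006]); }
translate([277, 3201, 0]) cube([4350, 120, 2560]);
translate([277, 461, 0]) cube([120, 2740, 2560]);
translate([4507, 461, 0]) cube([120, 2740, 2560]);


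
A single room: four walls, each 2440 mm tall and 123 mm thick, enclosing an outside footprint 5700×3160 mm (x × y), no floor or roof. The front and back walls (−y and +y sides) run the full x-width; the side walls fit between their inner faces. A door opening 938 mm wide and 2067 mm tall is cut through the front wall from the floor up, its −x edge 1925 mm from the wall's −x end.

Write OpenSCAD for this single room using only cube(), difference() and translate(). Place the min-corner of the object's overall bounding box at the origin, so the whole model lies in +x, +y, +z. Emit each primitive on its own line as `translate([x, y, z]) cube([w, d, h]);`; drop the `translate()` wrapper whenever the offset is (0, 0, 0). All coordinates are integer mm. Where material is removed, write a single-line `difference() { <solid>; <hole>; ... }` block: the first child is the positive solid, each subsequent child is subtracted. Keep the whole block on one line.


difference() { cube([5700, 123, 2440]); translate([1925, 0, 0]) cube([938, 123, 2067]); }
translate([0, 3037, 0]) cube([5700, 123, 2440]);
translate([0, 123, 0]) cube([123, 2914, 2440]);
translate([5577, 123, 0]) cube([123, 2914, 2440]);


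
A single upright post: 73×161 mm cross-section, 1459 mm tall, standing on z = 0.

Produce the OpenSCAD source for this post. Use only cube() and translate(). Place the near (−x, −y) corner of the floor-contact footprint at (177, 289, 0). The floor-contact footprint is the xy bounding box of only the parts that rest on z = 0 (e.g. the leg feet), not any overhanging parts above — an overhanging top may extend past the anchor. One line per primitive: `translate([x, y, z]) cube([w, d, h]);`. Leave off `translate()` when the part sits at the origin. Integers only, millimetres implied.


translate([177, 289, 0]) cube([73, 161, 1459]);


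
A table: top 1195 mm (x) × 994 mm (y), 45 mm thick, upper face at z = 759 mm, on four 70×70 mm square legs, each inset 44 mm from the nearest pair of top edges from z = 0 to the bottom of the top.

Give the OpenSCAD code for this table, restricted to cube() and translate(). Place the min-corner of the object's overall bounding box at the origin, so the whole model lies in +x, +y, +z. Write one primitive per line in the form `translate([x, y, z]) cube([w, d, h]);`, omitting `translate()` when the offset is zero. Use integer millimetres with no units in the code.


translate([0, 0, 714]) cube([1195, 994, 45]);
translate([44, 44, 0]) cube([70, 70, 714]);
translate([1081, 44, 0]) cube([70, 70, 714]);
translate([44, 880, 0]) cube([70, 70, 714]);
translate([1081, 880, 0]) cube([70, 70, 714]);


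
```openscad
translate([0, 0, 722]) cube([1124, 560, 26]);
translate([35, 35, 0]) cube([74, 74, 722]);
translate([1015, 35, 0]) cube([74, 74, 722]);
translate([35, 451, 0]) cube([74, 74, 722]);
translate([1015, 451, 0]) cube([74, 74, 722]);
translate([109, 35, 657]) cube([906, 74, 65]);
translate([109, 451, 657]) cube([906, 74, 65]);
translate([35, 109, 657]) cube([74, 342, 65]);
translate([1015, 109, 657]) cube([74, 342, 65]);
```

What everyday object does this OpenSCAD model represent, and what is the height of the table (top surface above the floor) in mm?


A table. The table height is 748 mm.

A 1124×560×26 slab sits at z = 722 on four 74 mm square posts — a table. The top surface is at 722 + 26 = 748 mm.


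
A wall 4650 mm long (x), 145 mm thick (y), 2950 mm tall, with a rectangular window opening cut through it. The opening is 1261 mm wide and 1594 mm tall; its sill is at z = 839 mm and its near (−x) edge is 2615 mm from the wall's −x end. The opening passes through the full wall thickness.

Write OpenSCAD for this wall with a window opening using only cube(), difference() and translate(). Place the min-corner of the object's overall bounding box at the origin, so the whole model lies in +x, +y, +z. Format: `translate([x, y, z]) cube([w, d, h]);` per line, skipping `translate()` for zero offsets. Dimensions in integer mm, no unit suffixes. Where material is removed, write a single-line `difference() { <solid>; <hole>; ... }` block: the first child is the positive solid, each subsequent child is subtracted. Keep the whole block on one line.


difference() { cube([4650, 145, 2950]); translate([2615, 0, 839]) cube([1261, 145, 1594]); }


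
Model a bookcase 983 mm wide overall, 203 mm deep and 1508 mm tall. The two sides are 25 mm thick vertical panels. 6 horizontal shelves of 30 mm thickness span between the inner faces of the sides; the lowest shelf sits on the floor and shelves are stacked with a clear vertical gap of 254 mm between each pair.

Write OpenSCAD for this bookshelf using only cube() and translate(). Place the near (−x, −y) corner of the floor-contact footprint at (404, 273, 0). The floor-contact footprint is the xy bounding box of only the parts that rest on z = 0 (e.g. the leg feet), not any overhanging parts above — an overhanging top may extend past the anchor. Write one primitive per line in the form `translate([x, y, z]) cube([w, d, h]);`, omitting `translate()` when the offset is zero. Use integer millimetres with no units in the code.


translate([404, 273, 0]) cube([25, 203, 1508]);
translate([1362, 273, 0]) cube([25, 203, 1508]);
translate([429, 273, 0]) cube([933, 203, 30]);
translate([429, 273, 284]) cube([933, 203, 30]);
translate([429, 273, 568]) cube([933, 203, 30]);
translate([429, 273, 852]) cube([933, 203, 30]);
translate([429, 273, 1136]) cube([933, 203, 30]);
translate([429, 273, 1420]) cube([933, 203, 30]);


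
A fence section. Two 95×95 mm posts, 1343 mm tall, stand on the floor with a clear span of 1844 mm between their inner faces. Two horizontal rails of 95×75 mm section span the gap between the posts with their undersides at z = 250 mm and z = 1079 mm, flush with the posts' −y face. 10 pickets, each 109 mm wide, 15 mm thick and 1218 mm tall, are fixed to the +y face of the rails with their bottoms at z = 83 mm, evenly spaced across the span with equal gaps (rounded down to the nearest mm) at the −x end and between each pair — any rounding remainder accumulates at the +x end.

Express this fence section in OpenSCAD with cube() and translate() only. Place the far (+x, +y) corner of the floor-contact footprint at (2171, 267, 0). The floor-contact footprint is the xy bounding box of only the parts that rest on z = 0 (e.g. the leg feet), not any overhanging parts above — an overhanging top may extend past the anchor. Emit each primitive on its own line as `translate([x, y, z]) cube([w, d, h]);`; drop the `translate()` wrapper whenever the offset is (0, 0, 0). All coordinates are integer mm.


translate([137, 172, 0]) cube([95, 95, 1343]);
translate([2076, 172, 0]) cube([95, 95, 1343]);
translate([232, 172, 250]) cube([1844, 95, 75]);
translate([232, 172, 1079]) cube([1844, 95, 75]);
translate([300, 267, 83]) cube([109, 15, 1218]);
translate([477, 267, 83]) cube([109, 15, 1218]);
translate([654, 267, 83]) cube([109, 15, 1218]);
translate([831, 267, 83]) cube([109, 15, 1218]);
translate([1008, 267, 83]) cube([109, 15, 1218]);
translate([1185, 267, 83]) cube([109, 15, 1218]);
translate([1362, 267, 83]) cube([109, 15, 1218]);
translate([1539, 267, 83]) cube([109, 15, 1218]);
translate([1716, 267, 83]) cube([109, 15, 1218]);
translate([1893, 267, 83]) cube([109, 15, 1218]);


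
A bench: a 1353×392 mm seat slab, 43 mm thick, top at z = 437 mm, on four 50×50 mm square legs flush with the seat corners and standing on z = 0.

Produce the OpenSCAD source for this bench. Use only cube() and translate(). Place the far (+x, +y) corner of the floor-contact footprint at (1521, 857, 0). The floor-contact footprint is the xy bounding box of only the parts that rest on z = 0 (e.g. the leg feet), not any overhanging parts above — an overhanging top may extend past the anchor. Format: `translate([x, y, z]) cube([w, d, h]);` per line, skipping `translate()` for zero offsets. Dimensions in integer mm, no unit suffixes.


translate([168, 465, 394]) cube([1353, 392, 43]);
translate([168, 465, 0]) cube([50, 50, 394]);
translate([168, 807, 0]) cube([50, 50, 394]);
translate([1471, 465, 0]) cube([50, 50, 394]);
translate([1471, 807, 0]) cube([50, 50, 394]);


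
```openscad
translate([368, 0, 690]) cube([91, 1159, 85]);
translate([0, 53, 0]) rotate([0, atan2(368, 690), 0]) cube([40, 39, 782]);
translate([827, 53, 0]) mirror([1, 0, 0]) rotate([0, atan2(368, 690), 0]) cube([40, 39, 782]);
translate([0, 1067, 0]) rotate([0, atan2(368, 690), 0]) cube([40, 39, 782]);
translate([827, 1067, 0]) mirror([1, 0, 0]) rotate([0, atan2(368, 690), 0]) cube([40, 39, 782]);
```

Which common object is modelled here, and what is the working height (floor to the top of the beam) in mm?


A sawhorse. The overall height is 775 mm.

A beam across two mirrored pairs of raked legs — a sawhorse. The beam's underside is at z = 690 (matching the legs' vertical rise in atan2(368, 690)) and the beam is 85 mm tall, so its top is at 690 + 85 = 775 mm. The raked legs top out at the beam's underside, so that is the highest point.


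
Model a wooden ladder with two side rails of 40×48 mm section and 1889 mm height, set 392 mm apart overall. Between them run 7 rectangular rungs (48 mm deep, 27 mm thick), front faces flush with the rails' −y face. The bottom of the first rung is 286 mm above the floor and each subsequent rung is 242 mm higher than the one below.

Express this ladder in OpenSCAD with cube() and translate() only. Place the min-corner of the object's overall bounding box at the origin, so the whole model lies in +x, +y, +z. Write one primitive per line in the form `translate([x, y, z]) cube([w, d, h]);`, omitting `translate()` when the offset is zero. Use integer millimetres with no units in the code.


cube([40, 48, 1889]);
translate([352, 0, 0]) cube([40, 48, 1889]);
translate([40, 0, 286]) cube([312, 48, 27]);
translate([40, 0, 528]) cube([312, 48, 27]);
translate([40, 0, 770]) cube([312, 48, 27]);
translate([40, 0, 1012]) cube([312, 48, 27]);
translate([40, 0, 1254]) cube([312, 48, 27]);
translate([40, 0, 1496]) cube([312, 48, 27]);
translate([40, 0, 1738]) cube([312, 48, 27]);


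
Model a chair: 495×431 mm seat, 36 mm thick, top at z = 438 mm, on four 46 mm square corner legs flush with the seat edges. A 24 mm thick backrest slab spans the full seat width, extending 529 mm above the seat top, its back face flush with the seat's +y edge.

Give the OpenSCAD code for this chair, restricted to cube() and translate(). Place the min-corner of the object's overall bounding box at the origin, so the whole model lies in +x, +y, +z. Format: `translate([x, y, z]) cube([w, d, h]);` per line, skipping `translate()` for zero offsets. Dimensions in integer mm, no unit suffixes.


translate([0, 0, 402]) cube([495, 431, 36]);
cube([46, 46, 402]);
translate([449, 0, 0]) cube([46, 46, 402]);
translate([0, 385, 0]) cube([46, 46, 402]);
translate([449, 385, 0]) cube([46, 46, 402]);
translate([0, 407, 438]) cube([495, 24, 529]);


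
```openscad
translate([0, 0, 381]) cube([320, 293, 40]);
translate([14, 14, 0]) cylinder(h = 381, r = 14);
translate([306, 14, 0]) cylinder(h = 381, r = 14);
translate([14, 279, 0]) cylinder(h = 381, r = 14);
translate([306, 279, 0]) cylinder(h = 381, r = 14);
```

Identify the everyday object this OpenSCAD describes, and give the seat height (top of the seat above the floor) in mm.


A stool. The seat height is 421 mm.

A 320×293×40 slab at z = 381 on four corner cylinders — a stool. The seat top is 381 + 40 = 421 mm.


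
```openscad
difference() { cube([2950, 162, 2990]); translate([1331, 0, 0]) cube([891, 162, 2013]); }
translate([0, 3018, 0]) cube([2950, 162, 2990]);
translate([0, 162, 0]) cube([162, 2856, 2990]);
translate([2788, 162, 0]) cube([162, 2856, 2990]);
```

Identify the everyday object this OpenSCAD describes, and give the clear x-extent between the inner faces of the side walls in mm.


A single room. The interior width is 2626 mm.

Four walls enclosing a rectangle with a door in the front wall — a room. Outside width 2950 minus two 162 mm walls gives 2626 mm.


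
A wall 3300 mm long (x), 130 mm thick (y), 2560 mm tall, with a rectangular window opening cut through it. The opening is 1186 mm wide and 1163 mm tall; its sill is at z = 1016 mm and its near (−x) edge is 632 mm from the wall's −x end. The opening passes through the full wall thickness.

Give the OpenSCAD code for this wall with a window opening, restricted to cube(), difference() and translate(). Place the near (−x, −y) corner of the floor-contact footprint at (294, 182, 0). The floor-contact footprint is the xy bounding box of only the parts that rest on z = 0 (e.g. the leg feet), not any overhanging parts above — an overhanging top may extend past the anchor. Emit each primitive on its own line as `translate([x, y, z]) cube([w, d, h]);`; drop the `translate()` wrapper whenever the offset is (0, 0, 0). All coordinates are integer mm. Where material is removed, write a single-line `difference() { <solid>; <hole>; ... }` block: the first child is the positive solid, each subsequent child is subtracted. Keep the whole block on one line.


difference() { translate([294, 182, 0]) cube([3300, 130, 2560]); translate([926, 182, 1016]) cube([1186, 130, 1163]); }
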